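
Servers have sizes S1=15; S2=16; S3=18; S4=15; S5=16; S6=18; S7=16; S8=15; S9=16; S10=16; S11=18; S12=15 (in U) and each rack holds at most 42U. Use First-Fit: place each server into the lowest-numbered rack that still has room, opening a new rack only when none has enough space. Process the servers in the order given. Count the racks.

6

rack 1: place S1 (15U), 27U left
rack 1: place S2 (16U), 11U left
rack 2: place S3 (18U), 24U left
rack 2: place S4 (15U), 9U left
rack 3: place S5 (16U), 26U left
rack 3: place S6 (18U), 8U left
rack 4: place S7 (16U), 26U left
rack 4: place S8 (15U), 11U left
rack 5: place S9 (16U), 26U left
rack 5: place S10 (16U), 10U left
rack 6: place S11 (18U), 24U left
rack 6: place S12 (15U), 9U left
Final racks: [15,16] [18,15] [16,18] [16,15] [16,16] [18,15].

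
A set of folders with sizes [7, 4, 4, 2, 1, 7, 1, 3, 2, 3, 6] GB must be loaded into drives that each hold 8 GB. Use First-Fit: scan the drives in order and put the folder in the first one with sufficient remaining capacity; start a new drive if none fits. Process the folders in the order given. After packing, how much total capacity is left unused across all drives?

7 GB → drive 1 (remaining 1 GB)
4 GB → drive 2 (remaining 4 GB)
4 GB → drive 2 (remaining 0 GB)
2 GB → drive 3 (remaining 6 GB)
1 GB → drive 1 (remaining 0 GB)
7 GB → drive 4 (remaining 1 GB)
1 GB → drive 3 (remaining 5 GB)
3 GB → drive 3 (remaining 2 GB)
2 GB → drive 3 (remaining 0 GB)
3 GB → drive 5 (remaining 5 GB)
6 GB → drive 6 (remaining 2 GB)
6 drives × 8 GB = 48 GB; used 40 GB; unused 8 GB.

8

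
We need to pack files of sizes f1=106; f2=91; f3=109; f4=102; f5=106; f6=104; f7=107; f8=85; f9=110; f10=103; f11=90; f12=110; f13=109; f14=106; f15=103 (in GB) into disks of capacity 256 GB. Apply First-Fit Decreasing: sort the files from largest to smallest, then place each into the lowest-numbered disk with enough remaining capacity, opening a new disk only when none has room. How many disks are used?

Sorted descending: 110, 110, 109, 109, 107, 106, 106, 106, 104, 103, 103, 102, 91, 90, 85.
disk 1: place 110 GB, 146 GB left
disk 1: place 110 GB, 36 GB left
disk 2: place 109 GB, 147 GB left
disk 2: place 109 GB, 38 GB left
disk 3: place 107 GB, 149 GB left
disk 3: place 106 GB, 43 GB left
disk 4: place 106 GB, 150 GB left
disk 4: place 106 GB, 44 GB left
disk 5: place 104 GB, 152 GB left
disk 5: place 103 GB, 49 GB left
disk 6: place 103 GB, 153 GB left
disk 6: place 102 GB, 51 GB left
disk 7: place 91 GB, 165 GB left
disk 7: place 90 GB, 75 GB left
disk 8: place 85 GB, 171 GB left

8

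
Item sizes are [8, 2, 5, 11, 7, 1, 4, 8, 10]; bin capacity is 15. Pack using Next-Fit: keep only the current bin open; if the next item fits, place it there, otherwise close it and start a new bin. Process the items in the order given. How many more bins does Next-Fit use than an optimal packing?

Next-Fit: [8,2,5] [11] [7,1,4] [8] [10] → 5 bins.
Total size 56; any packing needs at least ⌈56/15⌉ = 4 bins.
An optimal packing achieves that bound: [11,4] [10,5] [8,7] [8,2,1] → 4 bins.
Excess: 5 − 4 = 1.

1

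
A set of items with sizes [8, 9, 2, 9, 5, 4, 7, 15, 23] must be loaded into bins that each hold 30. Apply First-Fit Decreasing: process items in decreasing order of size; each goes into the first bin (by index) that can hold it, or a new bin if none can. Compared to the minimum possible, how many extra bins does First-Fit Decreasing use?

0

First-Fit Decreasing: [23,7] [15,9,5] [9,8,4,2] → 3 bins.
Total size 82; any packing needs at least ⌈82/30⌉ = 3 bins.
So 3 is already optimal.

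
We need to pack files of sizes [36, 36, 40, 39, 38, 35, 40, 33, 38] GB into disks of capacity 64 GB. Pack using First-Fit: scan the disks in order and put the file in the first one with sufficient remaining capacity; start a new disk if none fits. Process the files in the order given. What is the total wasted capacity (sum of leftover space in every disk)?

Put 36 GB in disk 1; 28 GB remain.
Put 36 GB in disk 2; 28 GB remain.
Put 40 GB in disk 3; 24 GB remain.
Put 39 GB in disk 4; 25 GB remain.
Put 38 GB in disk 5; 26 GB remain.
Put 35 GB in disk 6; 29 GB remain.
Put 40 GB in disk 7; 24 GB remain.
Put 33 GB in disk 8; 31 GB remain.
Put 38 GB in disk 9; 26 GB remain.
9 disks × 64 GB = 576 GB; used 335 GB; unused 241 GB.

241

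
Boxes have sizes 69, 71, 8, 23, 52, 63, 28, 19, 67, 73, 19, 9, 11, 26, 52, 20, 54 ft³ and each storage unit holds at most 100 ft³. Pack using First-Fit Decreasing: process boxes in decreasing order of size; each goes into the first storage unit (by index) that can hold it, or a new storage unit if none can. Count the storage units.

Sorted descending: 73, 71, 69, 67, 63, 54, 52, 52, 28, 26, 23, 20, 19, 19, 11, 9, 8.
Put 73 ft³ in storage unit 1; 27 ft³ remain.
Put 71 ft³ in storage unit 2; 29 ft³ remain.
Put 69 ft³ in storage unit 3; 31 ft³ remain.
Put 67 ft³ in storage unit 4; 33 ft³ remain.
Put 63 ft³ in storage unit 5; 37 ft³ remain.
Put 54 ft³ in storage unit 6; 46 ft³ remain.
Put 52 ft³ in storage unit 7; 48 ft³ remain.
Put 52 ft³ in storage unit 8; 48 ft³ remain.
Put 28 ft³ in storage unit 2; 1 ft³ remain.
Put 26 ft³ in storage unit 1; 1 ft³ remain.
Put 23 ft³ in storage unit 3; 8 ft³ remain.
Put 20 ft³ in storage unit 4; 13 ft³ remain.
Put 19 ft³ in storage unit 5; 18 ft³ remain.
Put 19 ft³ in storage unit 6; 27 ft³ remain.
Put 11 ft³ in storage unit 4; 2 ft³ remain.
Put 9 ft³ in storage unit 5; 9 ft³ remain.
Put 8 ft³ in storage unit 3; 0 ft³ remain.
Final storage units: [73,26] [71,28] [69,23,8] [67,20,11] [63,19,9] [54,19] [52] [52].

8 storage units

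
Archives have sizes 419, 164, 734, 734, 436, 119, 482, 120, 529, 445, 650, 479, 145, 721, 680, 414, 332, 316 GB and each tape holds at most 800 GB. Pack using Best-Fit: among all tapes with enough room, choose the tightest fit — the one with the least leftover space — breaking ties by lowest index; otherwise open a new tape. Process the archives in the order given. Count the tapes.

12

Put 419 GB in tape 1; 381 GB remain.
Put 164 GB in tape 1; 217 GB remain.
Put 734 GB in tape 2; 66 GB remain.
Put 734 GB in tape 3; 66 GB remain.
Put 436 GB in tape 4; 364 GB remain.
Put 119 GB in tape 1; 98 GB remain.
Put 482 GB in tape 5; 318 GB remain.
Put 120 GB in tape 5; 198 GB remain.
Put 529 GB in tape 6; 271 GB remain.
Put 445 GB in tape 7; 355 GB remain.
Put 650 GB in tape 8; 150 GB remain.
Put 479 GB in tape 9; 321 GB remain.
Put 145 GB in tape 8; 5 GB remain.
Put 721 GB in tape 10; 79 GB remain.
Put 680 GB in tape 11; 120 GB remain.
Put 414 GB in tape 12; 386 GB remain.
Put 332 GB in tape 7; 23 GB remain.
Put 316 GB in tape 9; 5 GB remain.
Final tapes: [419,164,119] [734] [734] [436] [482,120] [529] [445,332] [650,145] [479,316] [721] [680] [414].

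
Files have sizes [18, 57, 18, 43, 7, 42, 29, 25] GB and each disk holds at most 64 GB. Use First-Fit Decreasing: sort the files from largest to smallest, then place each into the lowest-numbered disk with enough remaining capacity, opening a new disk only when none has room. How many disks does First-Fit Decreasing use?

4

Sorted descending: 57, 43, 42, 29, 25, 18, 18, 7.
Put 57 GB in disk 1; 7 GB remain.
Put 43 GB in disk 2; 21 GB remain.
Put 42 GB in disk 3; 22 GB remain.
Put 29 GB in disk 4; 35 GB remain.
Put 25 GB in disk 4; 10 GB remain.
Put 18 GB in disk 2; 3 GB remain.
Put 18 GB in disk 3; 4 GB remain.
Put 7 GB in disk 1; 0 GB remain.
Final disks: [57,7] [43,18] [42,18] [29,25].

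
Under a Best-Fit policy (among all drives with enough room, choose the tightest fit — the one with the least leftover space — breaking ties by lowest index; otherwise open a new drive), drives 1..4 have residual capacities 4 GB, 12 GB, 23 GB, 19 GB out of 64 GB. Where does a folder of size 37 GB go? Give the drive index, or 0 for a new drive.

0

No drive has ≥ 37 GB free, so a new drive is opened.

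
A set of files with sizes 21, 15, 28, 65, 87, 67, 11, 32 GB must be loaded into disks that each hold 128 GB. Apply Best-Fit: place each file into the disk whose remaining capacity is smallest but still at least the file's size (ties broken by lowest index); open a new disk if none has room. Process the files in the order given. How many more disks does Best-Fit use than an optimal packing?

1

Best-Fit: [21,15,28] [65] [87,11] [67,32] → 4 disks.
Total size 326 GB; any packing needs at least ⌈326/128⌉ = 3 disks.
An optimal packing achieves that bound: [87,32] [67,28,21,11] [65,15] → 3 disks.
Excess: 4 − 3 = 1.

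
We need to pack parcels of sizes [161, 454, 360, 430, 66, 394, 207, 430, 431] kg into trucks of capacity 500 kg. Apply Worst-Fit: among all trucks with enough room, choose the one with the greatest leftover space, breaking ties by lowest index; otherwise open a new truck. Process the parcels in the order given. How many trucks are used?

7 trucks

161 kg → truck 1 (remaining 339 kg)
454 kg → truck 2 (remaining 46 kg)
360 kg → truck 3 (remaining 140 kg)
430 kg → truck 4 (remaining 70 kg)
66 kg → truck 1 (remaining 273 kg)
394 kg → truck 5 (remaining 106 kg)
207 kg → truck 1 (remaining 66 kg)
430 kg → truck 6 (remaining 70 kg)
431 kg → truck 7 (remaining 69 kg)
Final trucks: [161,66,207] [454] [360] [430] [394] [430] [431].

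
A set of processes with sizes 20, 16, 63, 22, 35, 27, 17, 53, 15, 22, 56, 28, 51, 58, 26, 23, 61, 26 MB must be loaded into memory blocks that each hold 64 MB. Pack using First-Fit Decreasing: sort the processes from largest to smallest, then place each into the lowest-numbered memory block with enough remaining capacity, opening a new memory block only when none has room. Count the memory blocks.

11 memory blocks

Sorted descending: 63, 61, 58, 56, 53, 51, 35, 28, 27, 26, 26, 23, 22, 22, 20, 17, 16, 15.
Put 63 MB in memory block 1; 1 MB remain.
Put 61 MB in memory block 2; 3 MB remain.
Put 58 MB in memory block 3; 6 MB remain.
Put 56 MB in memory block 4; 8 MB remain.
Put 53 MB in memory block 5; 11 MB remain.
Put 51 MB in memory block 6; 13 MB remain.
Put 35 MB in memory block 7; 29 MB remain.
Put 28 MB in memory block 7; 1 MB remain.
Put 27 MB in memory block 8; 37 MB remain.
Put 26 MB in memory block 8; 11 MB remain.
Put 26 MB in memory block 9; 38 MB remain.
Put 23 MB in memory block 9; 15 MB remain.
Put 22 MB in memory block 10; 42 MB remain.
Put 22 MB in memory block 10; 20 MB remain.
Put 20 MB in memory block 10; 0 MB remain.
Put 17 MB in memory block 11; 47 MB remain.
Put 16 MB in memory block 11; 31 MB remain.
Put 15 MB in memory block 9; 0 MB remain.
Final memory blocks: [63] [61] [58] [56] [53] [51] [35,28] [27,26] [26,23,15] [22,22,20] [17,16].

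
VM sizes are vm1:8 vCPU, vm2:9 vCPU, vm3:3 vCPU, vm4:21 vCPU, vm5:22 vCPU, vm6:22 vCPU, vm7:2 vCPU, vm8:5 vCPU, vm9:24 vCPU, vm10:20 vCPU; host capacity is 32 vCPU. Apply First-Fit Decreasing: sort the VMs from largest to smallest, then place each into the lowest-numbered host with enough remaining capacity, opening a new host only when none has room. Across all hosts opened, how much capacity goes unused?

24

Sorted descending: 24, 22, 22, 21, 20, 9, 8, 5, 3, 2.
host 1: place 24 vCPU, 8 vCPU left
host 2: place 22 vCPU, 10 vCPU left
host 3: place 22 vCPU, 10 vCPU left
host 4: place 21 vCPU, 11 vCPU left
host 5: place 20 vCPU, 12 vCPU left
host 2: place 9 vCPU, 1 vCPU left
host 1: place 8 vCPU, 0 vCPU left
host 3: place 5 vCPU, 5 vCPU left
host 3: place 3 vCPU, 2 vCPU left
host 3: place 2 vCPU, 0 vCPU left
5 hosts × 32 vCPU = 160 vCPU; used 136 vCPU; unused 24 vCPU.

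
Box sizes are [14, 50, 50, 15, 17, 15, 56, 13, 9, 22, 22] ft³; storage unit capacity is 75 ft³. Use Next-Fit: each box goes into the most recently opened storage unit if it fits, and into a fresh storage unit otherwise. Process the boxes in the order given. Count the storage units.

14 ft³ → storage unit 1 (remaining 61 ft³)
50 ft³ → storage unit 1 (remaining 11 ft³)
50 ft³ → storage unit 2 (remaining 25 ft³)
15 ft³ → storage unit 2 (remaining 10 ft³)
17 ft³ → storage unit 3 (remaining 58 ft³)
15 ft³ → storage unit 3 (remaining 43 ft³)
56 ft³ → storage unit 4 (remaining 19 ft³)
13 ft³ → storage unit 4 (remaining 6 ft³)
9 ft³ → storage unit 5 (remaining 66 ft³)
22 ft³ → storage unit 5 (remaining 44 ft³)
22 ft³ → storage unit 5 (remaining 22 ft³)
Final storage units: [14,50] [50,15] [17,15] [56,13] [9,22,22].

5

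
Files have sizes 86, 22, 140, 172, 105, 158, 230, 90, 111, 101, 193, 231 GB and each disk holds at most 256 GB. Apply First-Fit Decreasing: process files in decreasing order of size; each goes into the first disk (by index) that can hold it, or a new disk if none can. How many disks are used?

Sorted descending: 231, 230, 193, 172, 158, 140, 111, 105, 101, 90, 86, 22.
disk 1: place 231 GB, 25 GB left
disk 2: place 230 GB, 26 GB left
disk 3: place 193 GB, 63 GB left
disk 4: place 172 GB, 84 GB left
disk 5: place 158 GB, 98 GB left
disk 6: place 140 GB, 116 GB left
disk 6: place 111 GB, 5 GB left
disk 7: place 105 GB, 151 GB left
disk 7: place 101 GB, 50 GB left
disk 5: place 90 GB, 8 GB left
disk 8: place 86 GB, 170 GB left
disk 1: place 22 GB, 3 GB left

8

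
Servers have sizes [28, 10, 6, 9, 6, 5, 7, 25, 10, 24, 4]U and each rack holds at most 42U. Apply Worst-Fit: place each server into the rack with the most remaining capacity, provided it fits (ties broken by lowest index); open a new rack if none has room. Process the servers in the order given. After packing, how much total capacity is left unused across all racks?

Put 28U in rack 1; 14U remain.
Put 10U in rack 1; 4U remain.
Put 6U in rack 2; 36U remain.
Put 9U in rack 2; 27U remain.
Put 6U in rack 2; 21U remain.
Put 5U in rack 2; 16U remain.
Put 7U in rack 2; 9U remain.
Put 25U in rack 3; 17U remain.
Put 10U in rack 3; 7U remain.
Put 24U in rack 4; 18U remain.
Put 4U in rack 4; 14U remain.
4 racks × 42U = 168U; used 134U; unused 34U.

34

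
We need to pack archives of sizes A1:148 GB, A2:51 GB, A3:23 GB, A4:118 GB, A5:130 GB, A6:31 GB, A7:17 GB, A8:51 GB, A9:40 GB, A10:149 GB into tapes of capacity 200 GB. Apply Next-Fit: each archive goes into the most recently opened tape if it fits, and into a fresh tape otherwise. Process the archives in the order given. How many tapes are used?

tape 1: place A1 (148 GB), 52 GB left
tape 1: place A2 (51 GB), 1 GB left
tape 2: place A3 (23 GB), 177 GB left
tape 2: place A4 (118 GB), 59 GB left
tape 3: place A5 (130 GB), 70 GB left
tape 3: place A6 (31 GB), 39 GB left
tape 3: place A7 (17 GB), 22 GB left
tape 4: place A8 (51 GB), 149 GB left
tape 4: place A9 (40 GB), 109 GB left
tape 5: place A10 (149 GB), 51 GB left

5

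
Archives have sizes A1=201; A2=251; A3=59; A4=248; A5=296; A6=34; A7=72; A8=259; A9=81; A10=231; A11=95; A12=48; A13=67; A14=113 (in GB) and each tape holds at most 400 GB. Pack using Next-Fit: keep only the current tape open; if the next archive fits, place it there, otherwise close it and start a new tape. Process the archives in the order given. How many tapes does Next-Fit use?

7 tapes

tape 1: place A1 (201 GB), 199 GB left
tape 2: place A2 (251 GB), 149 GB left
tape 2: place A3 (59 GB), 90 GB left
tape 3: place A4 (248 GB), 152 GB left
tape 4: place A5 (296 GB), 104 GB left
tape 4: place A6 (34 GB), 70 GB left
tape 5: place A7 (72 GB), 328 GB left
tape 5: place A8 (259 GB), 69 GB left
tape 6: place A9 (81 GB), 319 GB left
tape 6: place A10 (231 GB), 88 GB left
tape 7: place A11 (95 GB), 305 GB left
tape 7: place A12 (48 GB), 257 GB left
tape 7: place A13 (67 GB), 190 GB left
tape 7: place A14 (113 GB), 77 GB left
Final tapes: [201] [251,59] [248] [296,34] [72,259] [81,231] [95,48,67,113].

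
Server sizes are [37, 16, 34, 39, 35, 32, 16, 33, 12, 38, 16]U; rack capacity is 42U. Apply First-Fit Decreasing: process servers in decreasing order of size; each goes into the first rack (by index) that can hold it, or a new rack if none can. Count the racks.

Sorted descending: 39, 38, 37, 35, 34, 33, 32, 16, 16, 16, 12.
rack 1: place 39U, 3U left
rack 2: place 38U, 4U left
rack 3: place 37U, 5U left
rack 4: place 35U, 7U left
rack 5: place 34U, 8U left
rack 6: place 33U, 9U left
rack 7: place 32U, 10U left
rack 8: place 16U, 26U left
rack 8: place 16U, 10U left
rack 9: place 16U, 26U left
rack 9: place 12U, 14U left
Final racks: [39] [38] [37] [35] [34] [33] [32] [16,16] [16,12].

9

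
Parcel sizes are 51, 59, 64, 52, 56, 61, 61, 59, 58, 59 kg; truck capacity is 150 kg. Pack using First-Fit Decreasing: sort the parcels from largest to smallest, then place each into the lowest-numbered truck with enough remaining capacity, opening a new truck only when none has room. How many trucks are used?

5

Sorted descending: 64, 61, 61, 59, 59, 59, 58, 56, 52, 51.
64 kg → truck 1 (remaining 86 kg)
61 kg → truck 1 (remaining 25 kg)
61 kg → truck 2 (remaining 89 kg)
59 kg → truck 2 (remaining 30 kg)
59 kg → truck 3 (remaining 91 kg)
59 kg → truck 3 (remaining 32 kg)
58 kg → truck 4 (remaining 92 kg)
56 kg → truck 4 (remaining 36 kg)
52 kg → truck 5 (remaining 98 kg)
51 kg → truck 5 (remaining 47 kg)
Final trucks: [64,61] [61,59] [59,59] [58,56] [52,51].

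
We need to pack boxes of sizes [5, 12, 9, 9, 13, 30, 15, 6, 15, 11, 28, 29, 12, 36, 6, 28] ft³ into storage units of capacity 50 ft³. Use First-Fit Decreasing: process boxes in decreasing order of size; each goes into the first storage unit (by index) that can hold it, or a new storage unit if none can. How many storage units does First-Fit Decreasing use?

Sorted descending: 36, 30, 29, 28, 28, 15, 15, 13, 12, 12, 11, 9, 9, 6, 6, 5.
36 ft³ → storage unit 1 (remaining 14 ft³)
30 ft³ → storage unit 2 (remaining 20 ft³)
29 ft³ → storage unit 3 (remaining 21 ft³)
28 ft³ → storage unit 4 (remaining 22 ft³)
28 ft³ → storage unit 5 (remaining 22 ft³)
15 ft³ → storage unit 2 (remaining 5 ft³)
15 ft³ → storage unit 3 (remaining 6 ft³)
13 ft³ → storage unit 1 (remaining 1 ft³)
12 ft³ → storage unit 4 (remaining 10 ft³)
12 ft³ → storage unit 5 (remaining 10 ft³)
11 ft³ → storage unit 6 (remaining 39 ft³)
9 ft³ → storage unit 4 (remaining 1 ft³)
9 ft³ → storage unit 5 (remaining 1 ft³)
6 ft³ → storage unit 3 (remaining 0 ft³)
6 ft³ → storage unit 6 (remaining 33 ft³)
5 ft³ → storage unit 2 (remaining 0 ft³)
Final storage units: [36,13] [30,15,5] [29,15,6] [28,12,9] [28,12,9] [11,6].

6 storage units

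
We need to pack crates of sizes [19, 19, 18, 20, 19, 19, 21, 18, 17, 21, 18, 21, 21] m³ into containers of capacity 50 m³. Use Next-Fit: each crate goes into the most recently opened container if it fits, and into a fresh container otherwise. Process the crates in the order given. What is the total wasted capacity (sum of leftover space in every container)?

19 m³ → container 1 (remaining 31 m³)
19 m³ → container 1 (remaining 12 m³)
18 m³ → container 2 (remaining 32 m³)
20 m³ → container 2 (remaining 12 m³)
19 m³ → container 3 (remaining 31 m³)
19 m³ → container 3 (remaining 12 m³)
21 m³ → container 4 (remaining 29 m³)
18 m³ → container 4 (remaining 11 m³)
17 m³ → container 5 (remaining 33 m³)
21 m³ → container 5 (remaining 12 m³)
18 m³ → container 6 (remaining 32 m³)
21 m³ → container 6 (remaining 11 m³)
21 m³ → container 7 (remaining 29 m³)
7 containers × 50 m³ = 350 m³; used 251 m³; unused 99 m³.

99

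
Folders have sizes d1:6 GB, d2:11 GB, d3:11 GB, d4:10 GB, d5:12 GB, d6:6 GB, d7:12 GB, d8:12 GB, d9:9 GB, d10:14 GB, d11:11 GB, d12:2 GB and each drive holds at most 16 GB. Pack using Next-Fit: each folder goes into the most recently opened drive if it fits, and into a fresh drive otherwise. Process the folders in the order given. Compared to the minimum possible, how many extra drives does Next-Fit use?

2

Next-Fit: [6] [11] [11] [10] [12] [6] [12] [12] [9] [14] [11,2] → 11 drives.
9 folders exceed 8 GB (half the capacity), and no two of those can share a drive, so at least 9 drives are needed.
An optimal packing achieves that bound: [14,2] [12] [12] [12] [11] [11] [11] [10,6] [9,6] → 9 drives.
Excess: 11 − 9 = 2.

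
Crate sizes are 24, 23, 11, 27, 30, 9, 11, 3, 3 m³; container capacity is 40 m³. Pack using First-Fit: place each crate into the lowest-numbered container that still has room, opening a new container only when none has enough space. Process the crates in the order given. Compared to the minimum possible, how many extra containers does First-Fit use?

0

First-Fit: [24,11,3] [23,9,3] [27,11] [30] → 4 containers.
Total size 141 m³; any packing needs at least ⌈141/40⌉ = 4 containers.
So 4 is already optimal.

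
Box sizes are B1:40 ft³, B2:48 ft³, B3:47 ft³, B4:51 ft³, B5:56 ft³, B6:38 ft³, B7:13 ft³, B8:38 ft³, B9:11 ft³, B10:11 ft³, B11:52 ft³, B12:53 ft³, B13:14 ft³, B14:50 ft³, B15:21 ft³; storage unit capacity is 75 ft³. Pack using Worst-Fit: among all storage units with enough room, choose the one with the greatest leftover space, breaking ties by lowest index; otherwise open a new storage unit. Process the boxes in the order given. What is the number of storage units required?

10 storage units

B1 (40 ft³) → storage unit 1 (remaining 35 ft³)
B2 (48 ft³) → storage unit 2 (remaining 27 ft³)
B3 (47 ft³) → storage unit 3 (remaining 28 ft³)
B4 (51 ft³) → storage unit 4 (remaining 24 ft³)
B5 (56 ft³) → storage unit 5 (remaining 19 ft³)
B6 (38 ft³) → storage unit 6 (remaining 37 ft³)
B7 (13 ft³) → storage unit 6 (remaining 24 ft³)
B8 (38 ft³) → storage unit 7 (remaining 37 ft³)
B9 (11 ft³) → storage unit 7 (remaining 26 ft³)
B10 (11 ft³) → storage unit 1 (remaining 24 ft³)
B11 (52 ft³) → storage unit 8 (remaining 23 ft³)
B12 (53 ft³) → storage unit 9 (remaining 22 ft³)
B13 (14 ft³) → storage unit 3 (remaining 14 ft³)
B14 (50 ft³) → storage unit 10 (remaining 25 ft³)
B15 (21 ft³) → storage unit 2 (remaining 6 ft³)
Final storage units: [40,11] [48,21] [47,14] [51] [56] [38,13] [38,11] [52] [53] [50].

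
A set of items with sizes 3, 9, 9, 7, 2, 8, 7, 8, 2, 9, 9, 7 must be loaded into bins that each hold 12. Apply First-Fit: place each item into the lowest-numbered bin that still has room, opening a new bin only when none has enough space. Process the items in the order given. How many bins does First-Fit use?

9

bin 1: place 3, 9 left
bin 1: place 9, 0 left
bin 2: place 9, 3 left
bin 3: place 7, 5 left
bin 2: place 2, 1 left
bin 4: place 8, 4 left
bin 5: place 7, 5 left
bin 6: place 8, 4 left
bin 3: place 2, 3 left
bin 7: place 9, 3 left
bin 8: place 9, 3 left
bin 9: place 7, 5 left
Final bins: [3,9] [9,2] [7,2] [8] [7] [8] [9] [9] [7].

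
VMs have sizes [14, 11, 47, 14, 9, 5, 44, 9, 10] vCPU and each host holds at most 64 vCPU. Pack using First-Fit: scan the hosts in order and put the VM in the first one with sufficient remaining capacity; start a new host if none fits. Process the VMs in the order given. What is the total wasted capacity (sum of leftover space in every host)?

host 1: place 14 vCPU, 50 vCPU left
host 1: place 11 vCPU, 39 vCPU left
host 2: place 47 vCPU, 17 vCPU left
host 1: place 14 vCPU, 25 vCPU left
host 1: place 9 vCPU, 16 vCPU left
host 1: place 5 vCPU, 11 vCPU left
host 3: place 44 vCPU, 20 vCPU left
host 1: place 9 vCPU, 2 vCPU left
host 2: place 10 vCPU, 7 vCPU left
3 hosts × 64 vCPU = 192 vCPU; used 163 vCPU; unused 29 vCPU.

29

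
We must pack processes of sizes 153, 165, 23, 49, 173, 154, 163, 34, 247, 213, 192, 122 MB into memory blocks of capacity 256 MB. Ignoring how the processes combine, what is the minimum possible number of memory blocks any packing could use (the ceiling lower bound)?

7 memory blocks

Total size = 153 + 165 + 23 + 49 + 173 + 154 + 163 + 34 + 247 + 213 + 192 + 122 = 1688 MB.
⌈1688 / 256⌉ = 7.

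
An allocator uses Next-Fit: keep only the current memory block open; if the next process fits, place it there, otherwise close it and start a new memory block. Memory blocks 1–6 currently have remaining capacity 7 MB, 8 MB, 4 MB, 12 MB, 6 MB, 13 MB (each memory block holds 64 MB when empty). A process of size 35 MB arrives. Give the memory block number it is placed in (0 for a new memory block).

0

Next-Fit only looks at memory block 6, which has 13 MB free.
35 MB does not fit, so a new memory block is opened.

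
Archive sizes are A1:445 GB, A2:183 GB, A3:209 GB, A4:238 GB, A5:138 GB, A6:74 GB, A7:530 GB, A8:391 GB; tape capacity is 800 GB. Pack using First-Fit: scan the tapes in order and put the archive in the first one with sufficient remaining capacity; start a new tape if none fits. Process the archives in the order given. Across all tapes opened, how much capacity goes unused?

A1 (445 GB) → tape 1 (remaining 355 GB)
A2 (183 GB) → tape 1 (remaining 172 GB)
A3 (209 GB) → tape 2 (remaining 591 GB)
A4 (238 GB) → tape 2 (remaining 353 GB)
A5 (138 GB) → tape 1 (remaining 34 GB)
A6 (74 GB) → tape 2 (remaining 279 GB)
A7 (530 GB) → tape 3 (remaining 270 GB)
A8 (391 GB) → tape 4 (remaining 409 GB)
4 tapes × 800 GB = 3200 GB; used 2208 GB; unused 992 GB.

992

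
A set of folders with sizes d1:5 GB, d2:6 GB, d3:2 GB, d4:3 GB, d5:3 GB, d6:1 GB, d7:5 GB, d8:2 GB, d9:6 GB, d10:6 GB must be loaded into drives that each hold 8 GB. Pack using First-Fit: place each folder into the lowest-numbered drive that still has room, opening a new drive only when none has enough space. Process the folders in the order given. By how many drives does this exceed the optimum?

First-Fit: [5,2,1] [6,2] [3,3] [5] [6] [6] → 6 drives.
Total size 39 GB; any packing needs at least ⌈39/8⌉ = 5 drives.
An optimal packing achieves that bound: [6,2] [6,2] [6,1] [5,3] [5,3] → 5 drives.
Excess: 6 − 5 = 1.

1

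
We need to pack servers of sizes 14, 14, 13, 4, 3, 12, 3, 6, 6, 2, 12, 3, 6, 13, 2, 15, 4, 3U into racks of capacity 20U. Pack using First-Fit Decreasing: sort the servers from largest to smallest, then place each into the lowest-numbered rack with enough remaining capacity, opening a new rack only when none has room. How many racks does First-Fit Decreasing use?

Sorted descending: 15, 14, 14, 13, 13, 12, 12, 6, 6, 6, 4, 4, 3, 3, 3, 3, 2, 2.
15U → rack 1 (remaining 5U)
14U → rack 2 (remaining 6U)
14U → rack 3 (remaining 6U)
13U → rack 4 (remaining 7U)
13U → rack 5 (remaining 7U)
12U → rack 6 (remaining 8U)
12U → rack 7 (remaining 8U)
6U → rack 2 (remaining 0U)
6U → rack 3 (remaining 0U)
6U → rack 4 (remaining 1U)
4U → rack 1 (remaining 1U)
4U → rack 5 (remaining 3U)
3U → rack 5 (remaining 0U)
3U → rack 6 (remaining 5U)
3U → rack 6 (remaining 2U)
3U → rack 7 (remaining 5U)
2U → rack 6 (remaining 0U)
2U → rack 7 (remaining 3U)

7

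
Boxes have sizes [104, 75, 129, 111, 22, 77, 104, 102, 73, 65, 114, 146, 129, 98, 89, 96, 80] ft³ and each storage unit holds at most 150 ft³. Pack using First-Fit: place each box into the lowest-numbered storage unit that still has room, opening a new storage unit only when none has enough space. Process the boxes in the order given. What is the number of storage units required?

Put 104 ft³ in storage unit 1; 46 ft³ remain.
Put 75 ft³ in storage unit 2; 75 ft³ remain.
Put 129 ft³ in storage unit 3; 21 ft³ remain.
Put 111 ft³ in storage unit 4; 39 ft³ remain.
Put 22 ft³ in storage unit 1; 24 ft³ remain.
Put 77 ft³ in storage unit 5; 73 ft³ remain.
Put 104 ft³ in storage unit 6; 46 ft³ remain.
Put 102 ft³ in storage unit 7; 48 ft³ remain.
Put 73 ft³ in storage unit 2; 2 ft³ remain.
Put 65 ft³ in storage unit 5; 8 ft³ remain.
Put 114 ft³ in storage unit 8; 36 ft³ remain.
Put 146 ft³ in storage unit 9; 4 ft³ remain.
Put 129 ft³ in storage unit 10; 21 ft³ remain.
Put 98 ft³ in storage unit 11; 52 ft³ remain.
Put 89 ft³ in storage unit 12; 61 ft³ remain.
Put 96 ft³ in storage unit 13; 54 ft³ remain.
Put 80 ft³ in storage unit 14; 70 ft³ remain.

14 storage units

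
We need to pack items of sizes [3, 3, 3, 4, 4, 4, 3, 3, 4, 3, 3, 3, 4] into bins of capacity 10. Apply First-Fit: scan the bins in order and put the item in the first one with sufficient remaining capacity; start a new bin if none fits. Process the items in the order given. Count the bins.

5 bins

Put 3 in bin 1; 7 remain.
Put 3 in bin 1; 4 remain.
Put 3 in bin 1; 1 remain.
Put 4 in bin 2; 6 remain.
Put 4 in bin 2; 2 remain.
Put 4 in bin 3; 6 remain.
Put 3 in bin 3; 3 remain.
Put 3 in bin 3; 0 remain.
Put 4 in bin 4; 6 remain.
Put 3 in bin 4; 3 remain.
Put 3 in bin 4; 0 remain.
Put 3 in bin 5; 7 remain.
Put 4 in bin 5; 3 remain.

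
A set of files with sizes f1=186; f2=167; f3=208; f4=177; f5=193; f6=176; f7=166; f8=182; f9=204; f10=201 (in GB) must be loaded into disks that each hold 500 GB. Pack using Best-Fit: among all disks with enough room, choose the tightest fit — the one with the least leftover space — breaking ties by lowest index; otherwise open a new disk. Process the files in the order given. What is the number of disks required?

disk 1: place f1 (186 GB), 314 GB left
disk 1: place f2 (167 GB), 147 GB left
disk 2: place f3 (208 GB), 292 GB left
disk 2: place f4 (177 GB), 115 GB left
disk 3: place f5 (193 GB), 307 GB left
disk 3: place f6 (176 GB), 131 GB left
disk 4: place f7 (166 GB), 334 GB left
disk 4: place f8 (182 GB), 152 GB left
disk 5: place f9 (204 GB), 296 GB left
disk 5: place f10 (201 GB), 95 GB left
Final disks: [186,167] [208,177] [193,176] [166,182] [204,201].

5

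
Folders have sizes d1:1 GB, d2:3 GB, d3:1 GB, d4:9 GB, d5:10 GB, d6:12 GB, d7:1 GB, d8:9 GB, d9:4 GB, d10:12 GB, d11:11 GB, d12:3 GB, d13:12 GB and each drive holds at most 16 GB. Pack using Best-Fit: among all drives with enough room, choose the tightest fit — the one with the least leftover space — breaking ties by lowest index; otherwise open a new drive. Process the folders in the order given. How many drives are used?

Put d1 (1 GB) in drive 1; 15 GB remain.
Put d2 (3 GB) in drive 1; 12 GB remain.
Put d3 (1 GB) in drive 1; 11 GB remain.
Put d4 (9 GB) in drive 1; 2 GB remain.
Put d5 (10 GB) in drive 2; 6 GB remain.
Put d6 (12 GB) in drive 3; 4 GB remain.
Put d7 (1 GB) in drive 1; 1 GB remain.
Put d8 (9 GB) in drive 4; 7 GB remain.
Put d9 (4 GB) in drive 3; 0 GB remain.
Put d10 (12 GB) in drive 5; 4 GB remain.
Put d11 (11 GB) in drive 6; 5 GB remain.
Put d12 (3 GB) in drive 5; 1 GB remain.
Put d13 (12 GB) in drive 7; 4 GB remain.

7 drives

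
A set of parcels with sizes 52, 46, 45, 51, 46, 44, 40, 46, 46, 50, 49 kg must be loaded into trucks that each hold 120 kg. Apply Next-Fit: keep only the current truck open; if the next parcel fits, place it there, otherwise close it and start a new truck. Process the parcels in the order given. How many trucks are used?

truck 1: place 52 kg, 68 kg left
truck 1: place 46 kg, 22 kg left
truck 2: place 45 kg, 75 kg left
truck 2: place 51 kg, 24 kg left
truck 3: place 46 kg, 74 kg left
truck 3: place 44 kg, 30 kg left
truck 4: place 40 kg, 80 kg left
truck 4: place 46 kg, 34 kg left
truck 5: place 46 kg, 74 kg left
truck 5: place 50 kg, 24 kg left
truck 6: place 49 kg, 71 kg left
Final trucks: [52,46] [45,51] [46,44] [40,46] [46,50] [49].

6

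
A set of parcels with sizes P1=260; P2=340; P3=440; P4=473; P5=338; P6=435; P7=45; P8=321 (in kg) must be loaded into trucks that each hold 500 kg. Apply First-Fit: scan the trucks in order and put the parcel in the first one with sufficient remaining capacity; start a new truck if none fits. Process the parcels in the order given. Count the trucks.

7

truck 1: place P1 (260 kg), 240 kg left
truck 2: place P2 (340 kg), 160 kg left
truck 3: place P3 (440 kg), 60 kg left
truck 4: place P4 (473 kg), 27 kg left
truck 5: place P5 (338 kg), 162 kg left
truck 6: place P6 (435 kg), 65 kg left
truck 1: place P7 (45 kg), 195 kg left
truck 7: place P8 (321 kg), 179 kg left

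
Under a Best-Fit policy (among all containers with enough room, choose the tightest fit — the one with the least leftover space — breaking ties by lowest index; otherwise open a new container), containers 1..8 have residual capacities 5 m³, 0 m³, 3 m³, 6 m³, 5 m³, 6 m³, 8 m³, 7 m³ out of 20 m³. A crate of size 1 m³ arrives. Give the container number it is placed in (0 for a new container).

3

Containers with room: container 1 (5 m³), container 3 (3 m³), container 4 (6 m³), container 5 (5 m³), container 6 (6 m³), container 7 (8 m³), container 8 (7 m³).
Tightest fit is container 3 with 3 m³ free.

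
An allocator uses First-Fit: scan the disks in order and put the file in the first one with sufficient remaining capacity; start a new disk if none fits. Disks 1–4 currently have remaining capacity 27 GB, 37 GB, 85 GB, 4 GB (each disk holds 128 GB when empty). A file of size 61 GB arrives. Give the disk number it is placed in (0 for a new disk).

Disks with room: disk 3 (85 GB).
The first with room is disk 3.

3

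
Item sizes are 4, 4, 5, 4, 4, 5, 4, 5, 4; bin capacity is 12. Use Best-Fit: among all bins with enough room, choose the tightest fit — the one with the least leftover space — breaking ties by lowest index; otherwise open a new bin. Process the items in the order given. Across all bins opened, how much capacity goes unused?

Put 4 in bin 1; 8 remain.
Put 4 in bin 1; 4 remain.
Put 5 in bin 2; 7 remain.
Put 4 in bin 1; 0 remain.
Put 4 in bin 2; 3 remain.
Put 5 in bin 3; 7 remain.
Put 4 in bin 3; 3 remain.
Put 5 in bin 4; 7 remain.
Put 4 in bin 4; 3 remain.
4 bins × 12 = 48; used 39; unused 9.

9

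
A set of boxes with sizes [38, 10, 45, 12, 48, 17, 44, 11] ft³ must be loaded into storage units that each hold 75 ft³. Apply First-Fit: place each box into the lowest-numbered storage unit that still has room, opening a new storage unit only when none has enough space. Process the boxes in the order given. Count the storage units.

Put 38 ft³ in storage unit 1; 37 ft³ remain.
Put 10 ft³ in storage unit 1; 27 ft³ remain.
Put 45 ft³ in storage unit 2; 30 ft³ remain.
Put 12 ft³ in storage unit 1; 15 ft³ remain.
Put 48 ft³ in storage unit 3; 27 ft³ remain.
Put 17 ft³ in storage unit 2; 13 ft³ remain.
Put 44 ft³ in storage unit 4; 31 ft³ remain.
Put 11 ft³ in storage unit 1; 4 ft³ remain.
Final storage units: [38,10,12,11] [45,17] [48] [44].

4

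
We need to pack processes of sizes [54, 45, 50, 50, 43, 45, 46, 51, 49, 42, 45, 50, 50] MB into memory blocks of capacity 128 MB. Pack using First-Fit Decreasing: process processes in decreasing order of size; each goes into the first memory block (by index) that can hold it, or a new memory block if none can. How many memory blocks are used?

Sorted descending: 54, 51, 50, 50, 50, 50, 49, 46, 45, 45, 45, 43, 42.
memory block 1: place 54 MB, 74 MB left
memory block 1: place 51 MB, 23 MB left
memory block 2: place 50 MB, 78 MB left
memory block 2: place 50 MB, 28 MB left
memory block 3: place 50 MB, 78 MB left
memory block 3: place 50 MB, 28 MB left
memory block 4: place 49 MB, 79 MB left
memory block 4: place 46 MB, 33 MB left
memory block 5: place 45 MB, 83 MB left
memory block 5: place 45 MB, 38 MB left
memory block 6: place 45 MB, 83 MB left
memory block 6: place 43 MB, 40 MB left
memory block 7: place 42 MB, 86 MB left

7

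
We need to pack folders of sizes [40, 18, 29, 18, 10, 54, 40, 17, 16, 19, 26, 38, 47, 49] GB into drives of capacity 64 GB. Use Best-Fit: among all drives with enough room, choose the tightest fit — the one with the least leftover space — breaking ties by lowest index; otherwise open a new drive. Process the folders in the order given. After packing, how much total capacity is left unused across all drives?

drive 1: place 40 GB, 24 GB left
drive 1: place 18 GB, 6 GB left
drive 2: place 29 GB, 35 GB left
drive 2: place 18 GB, 17 GB left
drive 2: place 10 GB, 7 GB left
drive 3: place 54 GB, 10 GB left
drive 4: place 40 GB, 24 GB left
drive 4: place 17 GB, 7 GB left
drive 5: place 16 GB, 48 GB left
drive 5: place 19 GB, 29 GB left
drive 5: place 26 GB, 3 GB left
drive 6: place 38 GB, 26 GB left
drive 7: place 47 GB, 17 GB left
drive 8: place 49 GB, 15 GB left
8 drives × 64 GB = 512 GB; used 421 GB; unused 91 GB.

91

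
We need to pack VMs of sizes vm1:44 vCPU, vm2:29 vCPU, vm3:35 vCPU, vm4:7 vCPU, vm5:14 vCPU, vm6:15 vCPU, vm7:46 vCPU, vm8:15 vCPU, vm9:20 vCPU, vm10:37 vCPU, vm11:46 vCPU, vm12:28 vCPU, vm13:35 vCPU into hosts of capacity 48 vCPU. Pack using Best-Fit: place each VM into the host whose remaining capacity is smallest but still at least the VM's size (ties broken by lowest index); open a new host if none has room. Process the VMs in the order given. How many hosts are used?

Put vm1 (44 vCPU) in host 1; 4 vCPU remain.
Put vm2 (29 vCPU) in host 2; 19 vCPU remain.
Put vm3 (35 vCPU) in host 3; 13 vCPU remain.
Put vm4 (7 vCPU) in host 3; 6 vCPU remain.
Put vm5 (14 vCPU) in host 2; 5 vCPU remain.
Put vm6 (15 vCPU) in host 4; 33 vCPU remain.
Put vm7 (46 vCPU) in host 5; 2 vCPU remain.
Put vm8 (15 vCPU) in host 4; 18 vCPU remain.
Put vm9 (20 vCPU) in host 6; 28 vCPU remain.
Put vm10 (37 vCPU) in host 7; 11 vCPU remain.
Put vm11 (46 vCPU) in host 8; 2 vCPU remain.
Put vm12 (28 vCPU) in host 6; 0 vCPU remain.
Put vm13 (35 vCPU) in host 9; 13 vCPU remain.
Final hosts: [44] [29,14] [35,7] [15,15] [46] [20,28] [37] [46] [35].

9 hosts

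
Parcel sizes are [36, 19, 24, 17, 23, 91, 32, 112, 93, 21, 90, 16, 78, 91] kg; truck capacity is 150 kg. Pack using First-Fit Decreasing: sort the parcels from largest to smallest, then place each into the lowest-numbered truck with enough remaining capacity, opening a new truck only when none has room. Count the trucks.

Sorted descending: 112, 93, 91, 91, 90, 78, 36, 32, 24, 23, 21, 19, 17, 16.
truck 1: place 112 kg, 38 kg left
truck 2: place 93 kg, 57 kg left
truck 3: place 91 kg, 59 kg left
truck 4: place 91 kg, 59 kg left
truck 5: place 90 kg, 60 kg left
truck 6: place 78 kg, 72 kg left
truck 1: place 36 kg, 2 kg left
truck 2: place 32 kg, 25 kg left
truck 2: place 24 kg, 1 kg left
truck 3: place 23 kg, 36 kg left
truck 3: place 21 kg, 15 kg left
truck 4: place 19 kg, 40 kg left
truck 4: place 17 kg, 23 kg left
truck 4: place 16 kg, 7 kg left
Final trucks: [112,36] [93,32,24] [91,23,21] [91,19,17,16] [90] [78].

6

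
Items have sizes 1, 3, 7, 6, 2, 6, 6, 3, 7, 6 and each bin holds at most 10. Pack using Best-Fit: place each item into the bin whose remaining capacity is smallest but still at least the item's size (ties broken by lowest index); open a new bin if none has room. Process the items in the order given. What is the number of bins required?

6 bins

bin 1: place 1, 9 left
bin 1: place 3, 6 left
bin 2: place 7, 3 left
bin 1: place 6, 0 left
bin 2: place 2, 1 left
bin 3: place 6, 4 left
bin 4: place 6, 4 left
bin 3: place 3, 1 left
bin 5: place 7, 3 left
bin 6: place 6, 4 left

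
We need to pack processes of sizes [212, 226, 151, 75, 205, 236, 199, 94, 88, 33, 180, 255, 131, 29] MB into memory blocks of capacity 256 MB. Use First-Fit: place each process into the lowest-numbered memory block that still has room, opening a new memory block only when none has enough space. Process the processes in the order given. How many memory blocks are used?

memory block 1: place 212 MB, 44 MB left
memory block 2: place 226 MB, 30 MB left
memory block 3: place 151 MB, 105 MB left
memory block 3: place 75 MB, 30 MB left
memory block 4: place 205 MB, 51 MB left
memory block 5: place 236 MB, 20 MB left
memory block 6: place 199 MB, 57 MB left
memory block 7: place 94 MB, 162 MB left
memory block 7: place 88 MB, 74 MB left
memory block 1: place 33 MB, 11 MB left
memory block 8: place 180 MB, 76 MB left
memory block 9: place 255 MB, 1 MB left
memory block 10: place 131 MB, 125 MB left
memory block 2: place 29 MB, 1 MB left

10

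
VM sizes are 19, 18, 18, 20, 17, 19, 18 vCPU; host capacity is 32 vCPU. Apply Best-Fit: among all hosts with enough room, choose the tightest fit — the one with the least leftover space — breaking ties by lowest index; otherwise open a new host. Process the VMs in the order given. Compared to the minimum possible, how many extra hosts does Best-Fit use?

0

Best-Fit: [19] [18] [18] [20] [17] [19] [18] → 7 hosts.
7 VMs exceed 16 vCPU (half the capacity), and no two of those can share a host, so at least 7 hosts are needed.
So 7 is already optimal.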